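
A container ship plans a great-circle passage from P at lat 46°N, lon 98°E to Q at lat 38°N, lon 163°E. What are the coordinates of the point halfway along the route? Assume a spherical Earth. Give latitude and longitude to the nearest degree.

The haversine formula gives a central angle δ ≈ 0.831 rad (47.6°) between the endpoints.
Interpolate at f = 1/2 with slerp weights a = sin((1−f)δ)/sin δ ≈ 0.546, b = sin(fδ)/sin δ ≈ 0.546.
p = a·p₁ + b·p₂ ≈ (-0.465, 0.502, 0.730); φ = arcsin(p_z) ≈ 46.85°, λ = atan2(p_y, p_x) ≈ 132.80°.

≈ lat 47°N, lon 133°E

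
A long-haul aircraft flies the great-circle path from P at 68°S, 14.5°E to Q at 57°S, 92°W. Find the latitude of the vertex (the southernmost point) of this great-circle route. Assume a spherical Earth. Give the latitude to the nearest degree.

≈ 74°S

The great circle lies in the plane with unit normal n̂ = (p₁ × p₂)/|p₁ × p₂|.
Here n̂_z ≈ -0.282; the vertex latitude is φ_max = arccos|n̂_z| ≈ 73.6°.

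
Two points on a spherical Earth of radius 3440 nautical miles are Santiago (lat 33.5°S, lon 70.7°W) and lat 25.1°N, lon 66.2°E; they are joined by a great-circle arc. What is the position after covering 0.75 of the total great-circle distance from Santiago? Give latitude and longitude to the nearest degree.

≈ lat 8°N, lon 34°E

From cos δ = sin φ₁ sin φ₂ + cos φ₁ cos φ₂ cos Δλ, the central angle is δ ≈ 2.474 rad (141.8°).
Interpolate at f = 0.75 with slerp weights a = sin((1−f)δ)/sin δ ≈ 0.937, b = sin(fδ)/sin δ ≈ 1.551.
p = a·p₁ + b·p₂ ≈ (0.825, 0.547, 0.141); φ = arcsin(p_z) ≈ 8.09°, λ = atan2(p_y, p_x) ≈ 33.57°.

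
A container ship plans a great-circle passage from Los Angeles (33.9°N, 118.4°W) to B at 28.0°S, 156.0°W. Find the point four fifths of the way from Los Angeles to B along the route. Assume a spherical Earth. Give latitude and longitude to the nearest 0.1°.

Convert each endpoint to a unit vector on the sphere (x = cos φ cos λ, y = cos φ sin λ, z = sin φ).
The central angle between the endpoints is δ = arccos(p₁·p₂) ≈ 1.246 rad (71.4°).
Interpolate at f = 4/5 with slerp weights a = sin((1−f)δ)/sin δ ≈ 0.260, b = sin(fδ)/sin δ ≈ 0.886.
p = a·p₁ + b·p₂ ≈ (-0.818, -0.508, -0.271); φ = arcsin(p_z) ≈ -15.71°, λ = atan2(p_y, p_x) ≈ -148.13°.

≈ 15.7°S, 148.1°W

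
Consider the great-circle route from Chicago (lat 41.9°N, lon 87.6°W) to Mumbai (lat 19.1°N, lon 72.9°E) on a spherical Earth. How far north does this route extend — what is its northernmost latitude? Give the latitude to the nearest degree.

The great circle lies in the plane with unit normal n̂ = (p₁ × p₂)/|p₁ × p₂|.
Here n̂_z ≈ +0.262; the vertex latitude is φ_max = arccos|n̂_z| ≈ 74.8°.

≈ 75°N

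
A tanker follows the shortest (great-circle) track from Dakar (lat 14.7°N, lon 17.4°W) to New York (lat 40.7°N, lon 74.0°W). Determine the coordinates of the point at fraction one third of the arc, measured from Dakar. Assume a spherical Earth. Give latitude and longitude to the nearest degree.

≈ lat 26°N, lon 33°W

Convert each endpoint to a unit vector on the sphere (x = cos φ cos λ, y = cos φ sin λ, z = sin φ).
The central angle between the endpoints is δ = arccos(p₁·p₂) ≈ 0.965 rad (55.3°).
Interpolate at f = 1/3 with slerp weights a = sin((1−f)δ)/sin δ ≈ 0.730, b = sin(fδ)/sin δ ≈ 0.385.
p = a·p₁ + b·p₂ ≈ (0.754, -0.491, 0.436); φ = arcsin(p_z) ≈ 25.85°, λ = atan2(p_y, p_x) ≈ -33.09°.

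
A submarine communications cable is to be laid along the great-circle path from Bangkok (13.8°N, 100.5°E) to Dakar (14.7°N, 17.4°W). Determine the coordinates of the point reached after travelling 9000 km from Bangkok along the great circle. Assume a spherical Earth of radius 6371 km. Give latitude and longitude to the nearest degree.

≈ 24°N, 14°E

Convert each endpoint to a unit vector on the sphere (x = cos φ cos λ, y = cos φ sin λ, z = sin φ).
The central angle between the endpoints is δ = arccos(p₁·p₂) ≈ 1.960 rad (112.3°). The total great-circle distance is δ·R ≈ 1.960 × 6371 ≈ 12484 km, so the target fraction is f = 9000/12484 ≈ 0.721.
Interpolate at f ≈ 0.721 with slerp weights a = sin((1−f)δ)/sin δ ≈ 0.562, b = sin(fδ)/sin δ ≈ 1.067.
p = a·p₁ + b·p₂ ≈ (0.886, 0.228, 0.405); φ = arcsin(p_z) ≈ 23.88°, λ = atan2(p_y, p_x) ≈ 14.43°.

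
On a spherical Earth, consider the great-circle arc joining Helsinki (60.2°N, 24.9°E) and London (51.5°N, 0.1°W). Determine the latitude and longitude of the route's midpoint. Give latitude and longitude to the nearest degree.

Convert each endpoint to a unit vector on the sphere (x = cos φ cos λ, y = cos φ sin λ, z = sin φ).
The central angle between the endpoints is δ = arccos(p₁·p₂) ≈ 0.286 rad (16.4°).
Interpolate at f = 1/2 with slerp weights a = sin((1−f)δ)/sin δ ≈ 0.505, b = sin(fδ)/sin δ ≈ 0.505.
p = a·p₁ + b·p₂ ≈ (0.542, 0.105, 0.834); φ = arcsin(p_z) ≈ 56.48°, λ = atan2(p_y, p_x) ≈ 10.98°.

≈ (56°N, 11°E)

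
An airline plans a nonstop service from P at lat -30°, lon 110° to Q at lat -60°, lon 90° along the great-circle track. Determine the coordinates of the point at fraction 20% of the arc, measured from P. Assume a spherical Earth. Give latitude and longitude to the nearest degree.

Convert each endpoint to a unit vector on the sphere (x = cos φ cos λ, y = cos φ sin λ, z = sin φ).
The central angle between the endpoints is δ = arccos(p₁·p₂) ≈ 0.574 rad (32.9°).
Interpolate at f = 0.20 with slerp weights a = sin((1−f)δ)/sin δ ≈ 0.816, b = sin(fδ)/sin δ ≈ 0.211.
p = a·p₁ + b·p₂ ≈ (-0.242, 0.770, -0.591); φ = arcsin(p_z) ≈ -36.21°, λ = atan2(p_y, p_x) ≈ 107.44°.

≈ lat -36°, lon 107°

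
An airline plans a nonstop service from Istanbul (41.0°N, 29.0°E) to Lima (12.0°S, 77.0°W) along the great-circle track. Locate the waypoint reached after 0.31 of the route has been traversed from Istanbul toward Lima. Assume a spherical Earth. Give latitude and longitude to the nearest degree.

≈ 34°N, 13°W

Write both endpoints as unit vectors p₁, p₂ with components (cos φ cos λ, cos φ sin λ, sin φ).
The central angle between the endpoints is δ = arccos(p₁·p₂) ≈ 1.918 rad (109.9°).
Interpolate at f = 0.31 with slerp weights a = sin((1−f)δ)/sin δ ≈ 1.031, b = sin(fδ)/sin δ ≈ 0.596.
p = a·p₁ + b·p₂ ≈ (0.811, -0.190, 0.552); φ = arcsin(p_z) ≈ 33.54°, λ = atan2(p_y, p_x) ≈ -13.20°.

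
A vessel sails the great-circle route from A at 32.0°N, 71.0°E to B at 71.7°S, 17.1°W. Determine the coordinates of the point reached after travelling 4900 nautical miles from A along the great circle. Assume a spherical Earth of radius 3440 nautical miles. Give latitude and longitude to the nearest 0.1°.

≈ 44.8°S, 40.8°E

Convert each endpoint to a unit vector on the sphere (x = cos φ cos λ, y = cos φ sin λ, z = sin φ).
The central angle between the endpoints is δ = arccos(p₁·p₂) ≈ 2.088 rad (119.6°). The total great-circle distance is δ·R ≈ 2.088 × 3440 ≈ 7182 nmi, so the target fraction is f = 4900/7182 ≈ 0.682.
Interpolate at f ≈ 0.682 with slerp weights a = sin((1−f)δ)/sin δ ≈ 0.708, b = sin(fδ)/sin δ ≈ 1.138.
p = a·p₁ + b·p₂ ≈ (0.537, 0.463, -0.705); φ = arcsin(p_z) ≈ -44.84°, λ = atan2(p_y, p_x) ≈ 40.76°.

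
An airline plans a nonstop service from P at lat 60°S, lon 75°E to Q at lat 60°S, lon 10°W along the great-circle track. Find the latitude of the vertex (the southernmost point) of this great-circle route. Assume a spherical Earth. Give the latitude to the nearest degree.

≈ 67°S

The great circle lies in the plane with unit normal n̂ = (p₁ × p₂)/|p₁ × p₂|.
Here n̂_z ≈ -0.392; the vertex latitude is φ_max = arccos|n̂_z| ≈ 66.9°.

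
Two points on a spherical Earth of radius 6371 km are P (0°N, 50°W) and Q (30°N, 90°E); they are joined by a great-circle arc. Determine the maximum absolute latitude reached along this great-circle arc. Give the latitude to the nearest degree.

The great circle lies in the plane with unit normal n̂ = (p₁ × p₂)/|p₁ × p₂|.
Here n̂_z ≈ +0.744; the vertex latitude is φ_max = arccos|n̂_z| ≈ 41.9°.

≈ 42°N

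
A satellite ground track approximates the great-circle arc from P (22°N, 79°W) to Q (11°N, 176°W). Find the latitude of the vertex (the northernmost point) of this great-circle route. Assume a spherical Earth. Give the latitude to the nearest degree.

≈ 25°N

The great circle lies in the plane with unit normal n̂ = (p₁ × p₂)/|p₁ × p₂|.
Here n̂_z ≈ -0.904; the vertex latitude is φ_max = arccos|n̂_z| ≈ 25.3°.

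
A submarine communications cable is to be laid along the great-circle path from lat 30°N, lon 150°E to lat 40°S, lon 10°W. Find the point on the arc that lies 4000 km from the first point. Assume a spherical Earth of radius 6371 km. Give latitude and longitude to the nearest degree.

≈ lat 6°N, lon 122°E

The haversine formula gives a central angle δ ≈ 2.808 rad (160.9°) between the endpoints. The total great-circle distance is δ·R ≈ 2.808 × 6371 ≈ 17888 km, so the target fraction is f = 4000/17888 ≈ 0.224.
Interpolate at f ≈ 0.224 with slerp weights a = sin((1−f)δ)/sin δ ≈ 2.503, b = sin(fδ)/sin δ ≈ 1.793.
p = a·p₁ + b·p₂ ≈ (-0.525, 0.845, 0.099); φ = arcsin(p_z) ≈ 5.69°, λ = atan2(p_y, p_x) ≈ 121.83°.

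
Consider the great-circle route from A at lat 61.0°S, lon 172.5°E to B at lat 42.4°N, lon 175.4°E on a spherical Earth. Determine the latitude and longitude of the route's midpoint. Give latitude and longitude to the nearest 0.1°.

The haversine formula gives a central angle δ ≈ 1.805 rad (103.4°) between the endpoints.
Interpolate at f = 1/2 with slerp weights a = sin((1−f)δ)/sin δ ≈ 0.807, b = sin(fδ)/sin δ ≈ 0.807.
p = a·p₁ + b·p₂ ≈ (-0.982, 0.099, -0.162); φ = arcsin(p_z) ≈ -9.30°, λ = atan2(p_y, p_x) ≈ 174.25°.

≈ lat 9.3°S, lon 174.3°E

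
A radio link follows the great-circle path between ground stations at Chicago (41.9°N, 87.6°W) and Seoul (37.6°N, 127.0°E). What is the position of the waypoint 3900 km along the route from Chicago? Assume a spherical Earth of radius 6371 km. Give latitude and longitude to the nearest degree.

From cos δ = sin φ₁ sin φ₂ + cos φ₁ cos φ₂ cos Δλ, the central angle is δ ≈ 1.649 rad (94.5°). The total great-circle distance is δ·R ≈ 1.649 × 6371 ≈ 10505 km, so the target fraction is f = 3900/10505 ≈ 0.371.
Interpolate at f ≈ 0.371 with slerp weights a = sin((1−f)δ)/sin δ ≈ 0.863, b = sin(fδ)/sin δ ≈ 0.576.
p = a·p₁ + b·p₂ ≈ (-0.248, -0.277, 0.928); φ = arcsin(p_z) ≈ 68.16°, λ = atan2(p_y, p_x) ≈ -131.80°.

≈ 68°N, 132°W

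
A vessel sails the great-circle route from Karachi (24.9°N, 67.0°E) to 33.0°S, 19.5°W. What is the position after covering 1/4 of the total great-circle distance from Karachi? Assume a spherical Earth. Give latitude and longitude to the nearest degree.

≈ 10°N, 45°E

The haversine formula gives a central angle δ ≈ 1.755 rad (100.5°) between the endpoints.
Interpolate at f = 1/4 with slerp weights a = sin((1−f)δ)/sin δ ≈ 0.984, b = sin(fδ)/sin δ ≈ 0.432.
p = a·p₁ + b·p₂ ≈ (0.690, 0.701, 0.179); φ = arcsin(p_z) ≈ 10.32°, λ = atan2(p_y, p_x) ≈ 45.43°.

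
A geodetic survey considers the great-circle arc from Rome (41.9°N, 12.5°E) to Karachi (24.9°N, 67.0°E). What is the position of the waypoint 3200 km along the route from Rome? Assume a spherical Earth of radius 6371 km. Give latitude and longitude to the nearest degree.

≈ 35°N, 48°E

The haversine formula gives a central angle δ ≈ 0.832 rad (47.7°) between the endpoints. The total great-circle distance is δ·R ≈ 0.832 × 6371 ≈ 5302 km, so the target fraction is f = 3200/5302 ≈ 0.604.
Interpolate at f ≈ 0.604 with slerp weights a = sin((1−f)δ)/sin δ ≈ 0.438, b = sin(fδ)/sin δ ≈ 0.651.
p = a·p₁ + b·p₂ ≈ (0.549, 0.614, 0.567); φ = arcsin(p_z) ≈ 34.52°, λ = atan2(p_y, p_x) ≈ 48.20°.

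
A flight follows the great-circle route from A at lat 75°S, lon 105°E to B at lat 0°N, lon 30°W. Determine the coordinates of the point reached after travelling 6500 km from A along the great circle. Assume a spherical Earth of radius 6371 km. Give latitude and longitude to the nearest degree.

From cos δ = sin φ₁ sin φ₂ + cos φ₁ cos φ₂ cos Δλ, the central angle is δ ≈ 1.755 rad (100.5°). The total great-circle distance is δ·R ≈ 1.755 × 6371 ≈ 11180 km, so the target fraction is f = 6500/11180 ≈ 0.581.
Interpolate at f ≈ 0.581 with slerp weights a = sin((1−f)δ)/sin δ ≈ 0.682, b = sin(fδ)/sin δ ≈ 0.867.
p = a·p₁ + b·p₂ ≈ (0.705, -0.263, -0.659); φ = arcsin(p_z) ≈ -41.19°, λ = atan2(p_y, p_x) ≈ -20.46°.

≈ lat 41°S, lon 20°W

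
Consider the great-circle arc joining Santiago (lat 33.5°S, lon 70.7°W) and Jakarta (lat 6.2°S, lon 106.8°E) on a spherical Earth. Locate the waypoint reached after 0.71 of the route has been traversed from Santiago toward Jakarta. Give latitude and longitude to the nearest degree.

≈ lat 47°S, lon 104°E

The haversine formula gives a central angle δ ≈ 2.447 rad (140.2°) between the endpoints.
Interpolate at f = 0.71 with slerp weights a = sin((1−f)δ)/sin δ ≈ 1.019, b = sin(fδ)/sin δ ≈ 1.541.
p = a·p₁ + b·p₂ ≈ (-0.162, 0.665, -0.729); φ = arcsin(p_z) ≈ -46.78°, λ = atan2(p_y, p_x) ≈ 103.70°.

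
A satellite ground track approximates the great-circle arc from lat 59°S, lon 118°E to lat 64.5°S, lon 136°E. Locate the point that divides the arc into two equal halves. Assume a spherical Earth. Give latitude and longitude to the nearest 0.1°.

≈ lat 62.0°S, lon 126.2°E

Write both endpoints as unit vectors p₁, p₂ with components (cos φ cos λ, cos φ sin λ, sin φ).
The central angle between the endpoints is δ = arccos(p₁·p₂) ≈ 0.176 rad (10.1°).
Interpolate at f = 1/2 with slerp weights a = sin((1−f)δ)/sin δ ≈ 0.502, b = sin(fδ)/sin δ ≈ 0.502.
p = a·p₁ + b·p₂ ≈ (-0.277, 0.378, -0.883); φ = arcsin(p_z) ≈ -62.04°, λ = atan2(p_y, p_x) ≈ 126.19°.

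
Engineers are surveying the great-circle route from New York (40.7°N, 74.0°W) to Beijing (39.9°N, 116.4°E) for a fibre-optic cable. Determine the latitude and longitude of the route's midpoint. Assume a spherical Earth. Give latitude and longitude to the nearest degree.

From cos δ = sin φ₁ sin φ₂ + cos φ₁ cos φ₂ cos Δλ, the central angle is δ ≈ 1.725 rad (98.8°).
Interpolate at f = 1/2 with slerp weights a = sin((1−f)δ)/sin δ ≈ 0.769, b = sin(fδ)/sin δ ≈ 0.769.
p = a·p₁ + b·p₂ ≈ (-0.102, -0.032, 0.994); φ = arcsin(p_z) ≈ 83.89°, λ = atan2(p_y, p_x) ≈ -162.52°.

≈ 84°N, 163°W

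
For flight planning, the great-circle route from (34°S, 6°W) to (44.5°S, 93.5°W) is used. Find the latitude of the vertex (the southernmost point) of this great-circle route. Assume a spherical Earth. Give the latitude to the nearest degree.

≈ 49°S

The great circle lies in the plane with unit normal n̂ = (p₁ × p₂)/|p₁ × p₂|.
Here n̂_z ≈ -0.650; the vertex latitude is φ_max = arccos|n̂_z| ≈ 49.4°.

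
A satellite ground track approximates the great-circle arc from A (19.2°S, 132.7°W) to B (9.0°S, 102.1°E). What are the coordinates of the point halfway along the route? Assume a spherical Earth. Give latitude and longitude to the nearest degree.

≈ (29°S, 162°E)

Write both endpoints as unit vectors p₁, p₂ with components (cos φ cos λ, cos φ sin λ, sin φ).
The central angle between the endpoints is δ = arccos(p₁·p₂) ≈ 2.079 rad (119.1°).
Interpolate at f = 1/2 with slerp weights a = sin((1−f)δ)/sin δ ≈ 0.986, b = sin(fδ)/sin δ ≈ 0.986.
p = a·p₁ + b·p₂ ≈ (-0.836, 0.268, -0.479); φ = arcsin(p_z) ≈ -28.60°, λ = atan2(p_y, p_x) ≈ 162.22°.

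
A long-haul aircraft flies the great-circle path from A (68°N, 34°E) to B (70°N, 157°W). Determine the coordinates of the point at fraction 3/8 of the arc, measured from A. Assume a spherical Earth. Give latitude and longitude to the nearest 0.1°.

≈ (83.4°N, 47.4°E)

Convert each endpoint to a unit vector on the sphere (x = cos φ cos λ, y = cos φ sin λ, z = sin φ).
The central angle between the endpoints is δ = arccos(p₁·p₂) ≈ 0.730 rad (41.8°).
Interpolate at f = 3/8 with slerp weights a = sin((1−f)δ)/sin δ ≈ 0.661, b = sin(fδ)/sin δ ≈ 0.405.
p = a·p₁ + b·p₂ ≈ (0.078, 0.084, 0.993); φ = arcsin(p_z) ≈ 83.43°, λ = atan2(p_y, p_x) ≈ 47.36°.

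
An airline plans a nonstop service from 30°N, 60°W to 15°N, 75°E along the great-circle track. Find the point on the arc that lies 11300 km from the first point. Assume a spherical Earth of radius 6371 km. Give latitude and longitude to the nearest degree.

Write both endpoints as unit vectors p₁, p₂ with components (cos φ cos λ, cos φ sin λ, sin φ).
The central angle between the endpoints is δ = arccos(p₁·p₂) ≈ 2.051 rad (117.5°). The total great-circle distance is δ·R ≈ 2.051 × 6371 ≈ 13068 km, so the target fraction is f = 11300/13068 ≈ 0.865.
Interpolate at f ≈ 0.865 with slerp weights a = sin((1−f)δ)/sin δ ≈ 0.309, b = sin(fδ)/sin δ ≈ 1.104.
p = a·p₁ + b·p₂ ≈ (0.410, 0.799, 0.440); φ = arcsin(p_z) ≈ 26.12°, λ = atan2(p_y, p_x) ≈ 62.84°.

≈ 26°N, 63°E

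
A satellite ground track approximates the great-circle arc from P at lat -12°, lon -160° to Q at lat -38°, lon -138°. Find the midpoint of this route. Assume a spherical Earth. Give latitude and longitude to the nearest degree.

From cos δ = sin φ₁ sin φ₂ + cos φ₁ cos φ₂ cos Δλ, the central angle is δ ≈ 0.569 rad (32.6°).
Interpolate at f = 1/2 with slerp weights a = sin((1−f)δ)/sin δ ≈ 0.521, b = sin(fδ)/sin δ ≈ 0.521.
p = a·p₁ + b·p₂ ≈ (-0.784, -0.449, -0.429); φ = arcsin(p_z) ≈ -25.40°, λ = atan2(p_y, p_x) ≈ -150.20°.

≈ lat -25°, lon -150°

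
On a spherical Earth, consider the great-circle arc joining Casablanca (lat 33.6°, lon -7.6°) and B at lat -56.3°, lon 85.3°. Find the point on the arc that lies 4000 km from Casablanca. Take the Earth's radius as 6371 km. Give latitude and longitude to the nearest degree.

Write both endpoints as unit vectors p₁, p₂ with components (cos φ cos λ, cos φ sin λ, sin φ).
The central angle between the endpoints is δ = arccos(p₁·p₂) ≈ 2.076 rad (118.9°). The total great-circle distance is δ·R ≈ 2.076 × 6371 ≈ 13225 km, so the target fraction is f = 4000/13225 ≈ 0.302.
Interpolate at f ≈ 0.302 with slerp weights a = sin((1−f)δ)/sin δ ≈ 1.134, b = sin(fδ)/sin δ ≈ 0.671.
p = a·p₁ + b·p₂ ≈ (0.967, 0.246, 0.069); φ = arcsin(p_z) ≈ 3.97°, λ = atan2(p_y, p_x) ≈ 14.29°.

≈ lat 4°, lon 14°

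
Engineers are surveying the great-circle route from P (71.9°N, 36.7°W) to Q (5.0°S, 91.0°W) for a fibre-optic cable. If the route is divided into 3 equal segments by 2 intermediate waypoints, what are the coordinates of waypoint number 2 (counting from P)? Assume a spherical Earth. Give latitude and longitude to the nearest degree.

Convert each endpoint to a unit vector on the sphere (x = cos φ cos λ, y = cos φ sin λ, z = sin φ).
The central angle between the endpoints is δ = arccos(p₁·p₂) ≈ 1.473 rad (84.4°).
Interpolate at f = 2/3 with slerp weights a = sin((1−f)δ)/sin δ ≈ 0.474, b = sin(fδ)/sin δ ≈ 0.836.
p = a·p₁ + b·p₂ ≈ (0.103, -0.920, 0.377); φ = arcsin(p_z) ≈ 22.18°, λ = atan2(p_y, p_x) ≈ -83.58°.

≈ (22°N, 84°W)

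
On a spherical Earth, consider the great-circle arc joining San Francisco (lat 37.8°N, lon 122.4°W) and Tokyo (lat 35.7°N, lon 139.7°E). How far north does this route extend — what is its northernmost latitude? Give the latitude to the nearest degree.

≈ 49°N

The great circle lies in the plane with unit normal n̂ = (p₁ × p₂)/|p₁ × p₂|.
Here n̂_z ≈ -0.660; the vertex latitude is φ_max = arccos|n̂_z| ≈ 48.7°.
Check via Clairaut: cos φ_max = |cos φ₁| · sin C = cos(37.8°)·sin(56.6°) ≈ 0.660, again giving ≈ 48.7°.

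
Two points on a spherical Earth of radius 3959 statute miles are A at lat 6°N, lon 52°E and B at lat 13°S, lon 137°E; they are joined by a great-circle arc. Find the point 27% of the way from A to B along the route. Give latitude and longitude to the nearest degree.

Write both endpoints as unit vectors p₁, p₂ with components (cos φ cos λ, cos φ sin λ, sin φ).
The central angle between the endpoints is δ = arccos(p₁·p₂) ≈ 1.510 rad (86.5°).
Interpolate at f = 0.27 with slerp weights a = sin((1−f)δ)/sin δ ≈ 0.894, b = sin(fδ)/sin δ ≈ 0.397.
p = a·p₁ + b·p₂ ≈ (0.264, 0.964, 0.004); φ = arcsin(p_z) ≈ 0.23°, λ = atan2(p_y, p_x) ≈ 74.68°.

≈ lat 0°N, lon 75°E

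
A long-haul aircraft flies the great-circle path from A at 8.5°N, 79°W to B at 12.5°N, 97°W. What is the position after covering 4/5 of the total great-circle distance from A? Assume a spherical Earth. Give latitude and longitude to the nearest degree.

Convert each endpoint to a unit vector on the sphere (x = cos φ cos λ, y = cos φ sin λ, z = sin φ).
The central angle between the endpoints is δ = arccos(p₁·p₂) ≈ 0.317 rad (18.1°).
Interpolate at f = 4/5 with slerp weights a = sin((1−f)δ)/sin δ ≈ 0.203, b = sin(fδ)/sin δ ≈ 0.805.
p = a·p₁ + b·p₂ ≈ (-0.057, -0.977, 0.204); φ = arcsin(p_z) ≈ 11.79°, λ = atan2(p_y, p_x) ≈ -93.36°.

≈ 12°N, 93°W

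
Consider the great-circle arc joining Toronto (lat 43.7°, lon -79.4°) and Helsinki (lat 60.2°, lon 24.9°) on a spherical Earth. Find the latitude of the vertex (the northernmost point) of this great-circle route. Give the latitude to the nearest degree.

The great circle lies in the plane with unit normal n̂ = (p₁ × p₂)/|p₁ × p₂|.
Here n̂_z ≈ +0.405; the vertex latitude is φ_max = arccos|n̂_z| ≈ 66.1°.
Check via Clairaut: cos φ_max = |cos φ₁| · sin C = cos(43.7°)·sin(34.1°) ≈ 0.405, again giving ≈ 66.1°.

≈ 66°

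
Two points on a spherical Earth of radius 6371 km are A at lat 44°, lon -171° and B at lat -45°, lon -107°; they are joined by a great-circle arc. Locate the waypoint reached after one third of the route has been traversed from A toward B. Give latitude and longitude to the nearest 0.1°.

≈ lat 14.8°, lon -147.8°

Convert each endpoint to a unit vector on the sphere (x = cos φ cos λ, y = cos φ sin λ, z = sin φ).
The central angle between the endpoints is δ = arccos(p₁·p₂) ≈ 1.842 rad (105.6°).
Interpolate at f = 1/3 with slerp weights a = sin((1−f)δ)/sin δ ≈ 0.978, b = sin(fδ)/sin δ ≈ 0.598.
p = a·p₁ + b·p₂ ≈ (-0.818, -0.514, 0.256); φ = arcsin(p_z) ≈ 14.85°, λ = atan2(p_y, p_x) ≈ -147.84°.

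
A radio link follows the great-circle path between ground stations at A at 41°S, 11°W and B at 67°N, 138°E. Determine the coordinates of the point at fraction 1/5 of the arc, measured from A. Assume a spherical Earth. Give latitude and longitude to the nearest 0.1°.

Convert each endpoint to a unit vector on the sphere (x = cos φ cos λ, y = cos φ sin λ, z = sin φ).
The central angle between the endpoints is δ = arccos(p₁·p₂) ≈ 2.600 rad (148.9°).
Interpolate at f = 1/5 with slerp weights a = sin((1−f)δ)/sin δ ≈ 1.693, b = sin(fδ)/sin δ ≈ 0.963.
p = a·p₁ + b·p₂ ≈ (0.975, 0.008, -0.224); φ = arcsin(p_z) ≈ -12.95°, λ = atan2(p_y, p_x) ≈ 0.47°.

≈ 13.0°S, 0.5°E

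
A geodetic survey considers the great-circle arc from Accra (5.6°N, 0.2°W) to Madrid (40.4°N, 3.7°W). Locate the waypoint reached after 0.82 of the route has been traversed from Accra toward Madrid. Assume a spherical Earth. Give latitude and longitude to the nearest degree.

≈ 34°N, 3°W

Write both endpoints as unit vectors p₁, p₂ with components (cos φ cos λ, cos φ sin λ, sin φ).
The central angle between the endpoints is δ = arccos(p₁·p₂) ≈ 0.610 rad (34.9°).
Interpolate at f = 0.82 with slerp weights a = sin((1−f)δ)/sin δ ≈ 0.191, b = sin(fδ)/sin δ ≈ 0.837.
p = a·p₁ + b·p₂ ≈ (0.827, -0.042, 0.561); φ = arcsin(p_z) ≈ 34.14°, λ = atan2(p_y, p_x) ≈ -2.90°.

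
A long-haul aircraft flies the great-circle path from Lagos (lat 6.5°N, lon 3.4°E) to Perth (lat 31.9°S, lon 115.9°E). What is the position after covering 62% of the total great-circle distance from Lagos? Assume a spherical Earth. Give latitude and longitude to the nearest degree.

The haversine formula gives a central angle δ ≈ 1.963 rad (112.5°) between the endpoints.
Interpolate at f = 0.62 with slerp weights a = sin((1−f)δ)/sin δ ≈ 0.735, b = sin(fδ)/sin δ ≈ 1.015.
p = a·p₁ + b·p₂ ≈ (0.352, 0.819, -0.453); φ = arcsin(p_z) ≈ -26.96°, λ = atan2(p_y, p_x) ≈ 66.73°.

≈ lat 27°S, lon 67°E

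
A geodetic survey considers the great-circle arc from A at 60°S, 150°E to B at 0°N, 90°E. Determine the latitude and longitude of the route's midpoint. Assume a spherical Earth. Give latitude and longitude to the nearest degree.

Write both endpoints as unit vectors p₁, p₂ with components (cos φ cos λ, cos φ sin λ, sin φ).
The central angle between the endpoints is δ = arccos(p₁·p₂) ≈ 1.318 rad (75.5°).
Interpolate at f = 1/2 with slerp weights a = sin((1−f)δ)/sin δ ≈ 0.632, b = sin(fδ)/sin δ ≈ 0.632.
p = a·p₁ + b·p₂ ≈ (-0.274, 0.791, -0.548); φ = arcsin(p_z) ≈ -33.21°, λ = atan2(p_y, p_x) ≈ 109.11°.

≈ 33°S, 109°E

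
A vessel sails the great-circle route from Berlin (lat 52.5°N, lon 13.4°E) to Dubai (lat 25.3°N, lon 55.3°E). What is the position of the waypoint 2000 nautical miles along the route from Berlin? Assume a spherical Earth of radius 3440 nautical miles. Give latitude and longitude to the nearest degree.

Convert each endpoint to a unit vector on the sphere (x = cos φ cos λ, y = cos φ sin λ, z = sin φ).
The central angle between the endpoints is δ = arccos(p₁·p₂) ≈ 0.725 rad (41.5°). The total great-circle distance is δ·R ≈ 0.725 × 3440 ≈ 2493 nmi, so the target fraction is f = 2000/2493 ≈ 0.802.
Interpolate at f ≈ 0.802 with slerp weights a = sin((1−f)δ)/sin δ ≈ 0.215, b = sin(fδ)/sin δ ≈ 0.828.
p = a·p₁ + b·p₂ ≈ (0.554, 0.646, 0.525); φ = arcsin(p_z) ≈ 31.67°, λ = atan2(p_y, p_x) ≈ 49.39°.

≈ lat 32°N, lon 49°E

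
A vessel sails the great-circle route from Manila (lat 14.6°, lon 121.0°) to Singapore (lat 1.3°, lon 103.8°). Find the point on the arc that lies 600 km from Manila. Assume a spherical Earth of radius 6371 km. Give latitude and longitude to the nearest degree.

≈ lat 11°, lon 117°

Convert each endpoint to a unit vector on the sphere (x = cos φ cos λ, y = cos φ sin λ, z = sin φ).
The central angle between the endpoints is δ = arccos(p₁·p₂) ≈ 0.377 rad (21.6°). The total great-circle distance is δ·R ≈ 0.377 × 6371 ≈ 2399 km, so the target fraction is f = 600/2399 ≈ 0.250.
Interpolate at f ≈ 0.250 with slerp weights a = sin((1−f)δ)/sin δ ≈ 0.758, b = sin(fδ)/sin δ ≈ 0.256.
p = a·p₁ + b·p₂ ≈ (-0.439, 0.877, 0.197); φ = arcsin(p_z) ≈ 11.35°, λ = atan2(p_y, p_x) ≈ 116.58°.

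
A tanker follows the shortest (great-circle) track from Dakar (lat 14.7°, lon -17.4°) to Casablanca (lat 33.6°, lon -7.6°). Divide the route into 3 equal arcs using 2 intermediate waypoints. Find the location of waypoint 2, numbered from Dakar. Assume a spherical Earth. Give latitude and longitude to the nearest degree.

Write both endpoints as unit vectors p₁, p₂ with components (cos φ cos λ, cos φ sin λ, sin φ).
The central angle between the endpoints is δ = arccos(p₁·p₂) ≈ 0.364 rad (20.9°).
Interpolate at f = 2/3 with slerp weights a = sin((1−f)δ)/sin δ ≈ 0.340, b = sin(fδ)/sin δ ≈ 0.675.
p = a·p₁ + b·p₂ ≈ (0.871, -0.173, 0.460); φ = arcsin(p_z) ≈ 27.37°, λ = atan2(p_y, p_x) ≈ -11.21°.

≈ lat 27°, lon -11°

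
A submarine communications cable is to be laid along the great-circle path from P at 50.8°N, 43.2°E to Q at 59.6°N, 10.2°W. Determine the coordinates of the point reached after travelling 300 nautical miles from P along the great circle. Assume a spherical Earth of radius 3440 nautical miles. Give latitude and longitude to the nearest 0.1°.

≈ 53.7°N, 36.5°E

Write both endpoints as unit vectors p₁, p₂ with components (cos φ cos λ, cos φ sin λ, sin φ).
The central angle between the endpoints is δ = arccos(p₁·p₂) ≈ 0.537 rad (30.8°). The total great-circle distance is δ·R ≈ 0.537 × 3440 ≈ 1848 nmi, so the target fraction is f = 300/1848 ≈ 0.162.
Interpolate at f ≈ 0.162 with slerp weights a = sin((1−f)δ)/sin δ ≈ 0.850, b = sin(fδ)/sin δ ≈ 0.170.
p = a·p₁ + b·p₂ ≈ (0.476, 0.353, 0.805); φ = arcsin(p_z) ≈ 53.66°, λ = atan2(p_y, p_x) ≈ 36.50°.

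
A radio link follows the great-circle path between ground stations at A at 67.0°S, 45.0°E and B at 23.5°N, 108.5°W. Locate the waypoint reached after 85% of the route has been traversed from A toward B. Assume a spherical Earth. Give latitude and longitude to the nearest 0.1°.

The haversine formula gives a central angle δ ≈ 2.329 rad (133.5°) between the endpoints.
Interpolate at f = 0.85 with slerp weights a = sin((1−f)δ)/sin δ ≈ 0.472, b = sin(fδ)/sin δ ≈ 1.264.
p = a·p₁ + b·p₂ ≈ (-0.237, -0.969, 0.070); φ = arcsin(p_z) ≈ 4.01°, λ = atan2(p_y, p_x) ≈ -103.77°.

≈ 4.0°N, 103.8°W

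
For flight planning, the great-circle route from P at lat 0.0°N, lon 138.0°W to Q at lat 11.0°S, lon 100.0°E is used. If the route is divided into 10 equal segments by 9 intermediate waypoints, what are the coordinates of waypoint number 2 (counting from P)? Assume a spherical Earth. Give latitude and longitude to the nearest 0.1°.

Write both endpoints as unit vectors p₁, p₂ with components (cos φ cos λ, cos φ sin λ, sin φ).
The central angle between the endpoints is δ = arccos(p₁·p₂) ≈ 2.118 rad (121.3°).
Interpolate at f = 2/10 with slerp weights a = sin((1−f)δ)/sin δ ≈ 1.162, b = sin(fδ)/sin δ ≈ 0.481.
p = a·p₁ + b·p₂ ≈ (-0.946, -0.312, -0.092); φ = arcsin(p_z) ≈ -5.27°, λ = atan2(p_y, p_x) ≈ -161.72°.

≈ lat 5.3°S, lon 161.7°W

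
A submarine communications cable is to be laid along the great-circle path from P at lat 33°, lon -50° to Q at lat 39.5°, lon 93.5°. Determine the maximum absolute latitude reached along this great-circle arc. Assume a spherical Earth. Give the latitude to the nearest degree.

The great circle lies in the plane with unit normal n̂ = (p₁ × p₂)/|p₁ × p₂|.
Here n̂_z ≈ +0.391; the vertex latitude is φ_max = arccos|n̂_z| ≈ 67.0°.
Check via Clairaut: cos φ_max = |cos φ₁| · sin C = cos(33.0°)·sin(27.8°) ≈ 0.391, again giving ≈ 67.0°.

≈ 67°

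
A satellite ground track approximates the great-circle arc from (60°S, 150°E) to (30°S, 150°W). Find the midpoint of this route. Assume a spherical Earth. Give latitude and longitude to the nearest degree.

≈ (49°S, 171°W)

Write both endpoints as unit vectors p₁, p₂ with components (cos φ cos λ, cos φ sin λ, sin φ).
The central angle between the endpoints is δ = arccos(p₁·p₂) ≈ 0.864 rad (49.5°).
Interpolate at f = 1/2 with slerp weights a = sin((1−f)δ)/sin δ ≈ 0.551, b = sin(fδ)/sin δ ≈ 0.551.
p = a·p₁ + b·p₂ ≈ (-0.651, -0.101, -0.752); φ = arcsin(p_z) ≈ -48.77°, λ = atan2(p_y, p_x) ≈ -171.21°.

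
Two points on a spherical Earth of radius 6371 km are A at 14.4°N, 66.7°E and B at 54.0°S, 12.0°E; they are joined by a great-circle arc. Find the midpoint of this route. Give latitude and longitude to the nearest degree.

≈ 22°S, 47°E

The haversine formula gives a central angle δ ≈ 1.443 rad (82.7°) between the endpoints.
Interpolate at f = 1/2 with slerp weights a = sin((1−f)δ)/sin δ ≈ 0.666, b = sin(fδ)/sin δ ≈ 0.666.
p = a·p₁ + b·p₂ ≈ (0.638, 0.674, -0.373); φ = arcsin(p_z) ≈ -21.91°, λ = atan2(p_y, p_x) ≈ 46.56°.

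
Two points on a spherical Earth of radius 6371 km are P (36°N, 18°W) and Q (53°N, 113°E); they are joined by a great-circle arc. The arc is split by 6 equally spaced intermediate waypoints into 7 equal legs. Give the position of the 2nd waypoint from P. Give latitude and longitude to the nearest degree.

Write both endpoints as unit vectors p₁, p₂ with components (cos φ cos λ, cos φ sin λ, sin φ).
The central angle between the endpoints is δ = arccos(p₁·p₂) ≈ 1.420 rad (81.4°).
Interpolate at f = 2/7 with slerp weights a = sin((1−f)δ)/sin δ ≈ 0.859, b = sin(fδ)/sin δ ≈ 0.399.
p = a·p₁ + b·p₂ ≈ (0.567, 0.006, 0.824); φ = arcsin(p_z) ≈ 55.46°, λ = atan2(p_y, p_x) ≈ 0.65°.

≈ (55°N, 1°E)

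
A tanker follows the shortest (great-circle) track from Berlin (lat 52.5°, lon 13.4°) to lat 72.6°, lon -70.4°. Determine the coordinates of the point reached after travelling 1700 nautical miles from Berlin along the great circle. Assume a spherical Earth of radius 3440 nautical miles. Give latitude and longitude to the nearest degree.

≈ lat 72°, lon -34°

From cos δ = sin φ₁ sin φ₂ + cos φ₁ cos φ₂ cos Δλ, the central angle is δ ≈ 0.681 rad (39.0°). The total great-circle distance is δ·R ≈ 0.681 × 3440 ≈ 2344 nmi, so the target fraction is f = 1700/2344 ≈ 0.725.
Interpolate at f ≈ 0.725 with slerp weights a = sin((1−f)δ)/sin δ ≈ 0.295, b = sin(fδ)/sin δ ≈ 0.753.
p = a·p₁ + b·p₂ ≈ (0.251, -0.170, 0.953); φ = arcsin(p_z) ≈ 72.36°, λ = atan2(p_y, p_x) ≈ -34.23°.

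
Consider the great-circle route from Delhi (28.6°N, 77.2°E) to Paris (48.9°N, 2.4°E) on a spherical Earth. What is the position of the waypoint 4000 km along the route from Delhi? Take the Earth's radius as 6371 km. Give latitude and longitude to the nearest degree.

≈ 47°N, 37°E

Write both endpoints as unit vectors p₁, p₂ with components (cos φ cos λ, cos φ sin λ, sin φ).
The central angle between the endpoints is δ = arccos(p₁·p₂) ≈ 1.033 rad (59.2°). The total great-circle distance is δ·R ≈ 1.033 × 6371 ≈ 6583 km, so the target fraction is f = 4000/6583 ≈ 0.608.
Interpolate at f ≈ 0.608 with slerp weights a = sin((1−f)δ)/sin δ ≈ 0.459, b = sin(fδ)/sin δ ≈ 0.684.
p = a·p₁ + b·p₂ ≈ (0.538, 0.412, 0.735); φ = arcsin(p_z) ≈ 47.32°, λ = atan2(p_y, p_x) ≈ 37.42°.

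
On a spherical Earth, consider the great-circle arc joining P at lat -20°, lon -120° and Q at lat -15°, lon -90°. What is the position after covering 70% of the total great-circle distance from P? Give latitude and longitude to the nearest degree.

≈ lat -17°, lon -99°

Convert each endpoint to a unit vector on the sphere (x = cos φ cos λ, y = cos φ sin λ, z = sin φ).
The central angle between the endpoints is δ = arccos(p₁·p₂) ≈ 0.506 rad (29.0°).
Interpolate at f = 0.70 with slerp weights a = sin((1−f)δ)/sin δ ≈ 0.312, b = sin(fδ)/sin δ ≈ 0.716.
p = a·p₁ + b·p₂ ≈ (-0.147, -0.945, -0.292); φ = arcsin(p_z) ≈ -16.97°, λ = atan2(p_y, p_x) ≈ -98.82°.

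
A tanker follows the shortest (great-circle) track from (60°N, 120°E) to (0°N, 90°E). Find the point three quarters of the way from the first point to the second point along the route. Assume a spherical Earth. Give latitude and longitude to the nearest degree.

≈ (15°N, 95°E)

Write both endpoints as unit vectors p₁, p₂ with components (cos φ cos λ, cos φ sin λ, sin φ).
The central angle between the endpoints is δ = arccos(p₁·p₂) ≈ 1.123 rad (64.3°).
Interpolate at f = 3/4 with slerp weights a = sin((1−f)δ)/sin δ ≈ 0.307, b = sin(fδ)/sin δ ≈ 0.828.
p = a·p₁ + b·p₂ ≈ (-0.077, 0.961, 0.266); φ = arcsin(p_z) ≈ 15.44°, λ = atan2(p_y, p_x) ≈ 94.57°.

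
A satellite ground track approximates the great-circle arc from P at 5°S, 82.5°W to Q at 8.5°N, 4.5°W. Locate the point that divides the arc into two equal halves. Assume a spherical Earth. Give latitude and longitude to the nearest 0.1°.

≈ 2.3°N, 43.7°W

Write both endpoints as unit vectors p₁, p₂ with components (cos φ cos λ, cos φ sin λ, sin φ).
The central angle between the endpoints is δ = arccos(p₁·p₂) ≈ 1.378 rad (78.9°).
Interpolate at f = 1/2 with slerp weights a = sin((1−f)δ)/sin δ ≈ 0.648, b = sin(fδ)/sin δ ≈ 0.648.
p = a·p₁ + b·p₂ ≈ (0.723, -0.690, 0.039); φ = arcsin(p_z) ≈ 2.25°, λ = atan2(p_y, p_x) ≈ -43.67°.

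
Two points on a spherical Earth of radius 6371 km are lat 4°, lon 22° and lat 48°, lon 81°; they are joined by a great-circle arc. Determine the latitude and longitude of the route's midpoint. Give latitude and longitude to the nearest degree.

Convert each endpoint to a unit vector on the sphere (x = cos φ cos λ, y = cos φ sin λ, z = sin φ).
The central angle between the endpoints is δ = arccos(p₁·p₂) ≈ 1.164 rad (66.7°).
Interpolate at f = 1/2 with slerp weights a = sin((1−f)δ)/sin δ ≈ 0.599, b = sin(fδ)/sin δ ≈ 0.599.
p = a·p₁ + b·p₂ ≈ (0.616, 0.619, 0.487); φ = arcsin(p_z) ≈ 29.11°, λ = atan2(p_y, p_x) ≈ 45.14°.

≈ lat 29°, lon 45°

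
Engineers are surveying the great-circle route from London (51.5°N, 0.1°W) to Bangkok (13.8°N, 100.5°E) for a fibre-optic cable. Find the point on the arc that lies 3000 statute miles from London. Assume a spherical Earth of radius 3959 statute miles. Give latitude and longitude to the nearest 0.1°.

The haversine formula gives a central angle δ ≈ 1.495 rad (85.7°) between the endpoints. The total great-circle distance is δ·R ≈ 1.495 × 3959 ≈ 5920 mi, so the target fraction is f = 3000/5920 ≈ 0.507.
Interpolate at f ≈ 0.507 with slerp weights a = sin((1−f)δ)/sin δ ≈ 0.674, b = sin(fδ)/sin δ ≈ 0.689.
p = a·p₁ + b·p₂ ≈ (0.298, 0.657, 0.692); φ = arcsin(p_z) ≈ 43.80°, λ = atan2(p_y, p_x) ≈ 65.63°.

≈ 43.8°N, 65.6°E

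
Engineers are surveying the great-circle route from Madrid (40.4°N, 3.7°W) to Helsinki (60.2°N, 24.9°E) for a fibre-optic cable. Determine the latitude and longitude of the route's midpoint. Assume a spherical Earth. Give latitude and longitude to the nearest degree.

From cos δ = sin φ₁ sin φ₂ + cos φ₁ cos φ₂ cos Δλ, the central angle is δ ≈ 0.463 rad (26.5°).
Interpolate at f = 1/2 with slerp weights a = sin((1−f)δ)/sin δ ≈ 0.514, b = sin(fδ)/sin δ ≈ 0.514.
p = a·p₁ + b·p₂ ≈ (0.622, 0.082, 0.779); φ = arcsin(p_z) ≈ 51.14°, λ = atan2(p_y, p_x) ≈ 7.53°.

≈ 51°N, 8°E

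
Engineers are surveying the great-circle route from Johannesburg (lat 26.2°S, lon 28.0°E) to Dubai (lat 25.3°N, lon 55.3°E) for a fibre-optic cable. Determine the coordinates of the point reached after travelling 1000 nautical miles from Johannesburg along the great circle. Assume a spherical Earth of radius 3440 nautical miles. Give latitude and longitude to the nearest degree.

Write both endpoints as unit vectors p₁, p₂ with components (cos φ cos λ, cos φ sin λ, sin φ).
The central angle between the endpoints is δ = arccos(p₁·p₂) ≈ 1.010 rad (57.8°). The total great-circle distance is δ·R ≈ 1.010 × 3440 ≈ 3473 nmi, so the target fraction is f = 1000/3473 ≈ 0.288.
Interpolate at f ≈ 0.288 with slerp weights a = sin((1−f)δ)/sin δ ≈ 0.778, b = sin(fδ)/sin δ ≈ 0.339.
p = a·p₁ + b·p₂ ≈ (0.791, 0.579, -0.199); φ = arcsin(p_z) ≈ -11.46°, λ = atan2(p_y, p_x) ≈ 36.24°.

≈ lat 11°S, lon 36°E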